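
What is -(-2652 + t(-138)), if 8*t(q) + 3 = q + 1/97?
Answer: 517907/194 ≈ 2669.6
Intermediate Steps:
t(q) = -145/388 + q/8 (t(q) = -3/8 + (q + 1/97)/8 = -3/8 + (1/97 + q)/8 = -3/8 + (1/776 + q/8) = -145/388 + q/8)
-(-2652 + t(-138)) = -(-2652 + (-145/388 + (⅛)*(-138))) = -(-2652 + (-145/388 - 69/4)) = -(-2652 - 3419/194) = -1*(-517907/194) = 517907/194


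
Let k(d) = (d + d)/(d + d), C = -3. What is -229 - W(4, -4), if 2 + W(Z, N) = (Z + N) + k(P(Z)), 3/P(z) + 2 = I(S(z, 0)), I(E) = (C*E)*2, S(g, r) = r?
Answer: -228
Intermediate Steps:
I(E) = -6*E (I(E) = -3*E*2 = -6*E)
P(z) = -3/2 (P(z) = 3/(-2 - 6*0) = 3/(-2 + 0) = 3/(-2) = 3*(-½) = -3/2)
k(d) = 1 (k(d) = (2*d)/((2*d)) = (2*d)*(1/(2*d)) = 1)
W(Z, N) = -1 + N + Z (W(Z, N) = -2 + ((Z + N) + 1) = -2 + ((N + Z) + 1) = -2 + (1 + N + Z) = -1 + N + Z)
-229 - W(4, -4) = -229 - (-1 - 4 + 4) = -229 - 1*(-1) = -229 + 1 = -228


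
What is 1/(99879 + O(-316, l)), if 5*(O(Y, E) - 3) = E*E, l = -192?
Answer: 5/536274 ≈ 9.3236e-6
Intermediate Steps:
O(Y, E) = 3 + E²/5 (O(Y, E) = 3 + (E*E)/5 = 3 + E²/5)
1/(99879 + O(-316, l)) = 1/(99879 + (3 + (⅕)*(-192)²)) = 1/(99879 + (3 + (⅕)*36864)) = 1/(99879 + (3 + 36864/5)) = 1/(99879 + 36879/5) = 1/(536274/5) = 5/536274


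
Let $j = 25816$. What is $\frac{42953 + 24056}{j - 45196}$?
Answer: $- \frac{67009}{19380} \approx -3.4576$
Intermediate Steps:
$\frac{42953 + 24056}{j - 45196} = \frac{42953 + 24056}{25816 - 45196} = \frac{67009}{-19380} = 67009 \left(- \frac{1}{19380}\right) = - \frac{67009}{19380}$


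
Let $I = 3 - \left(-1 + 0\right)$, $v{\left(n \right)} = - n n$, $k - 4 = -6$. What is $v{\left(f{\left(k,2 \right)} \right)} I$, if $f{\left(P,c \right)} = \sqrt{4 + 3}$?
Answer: $-28$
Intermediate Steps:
$k = -2$ ($k = 4 - 6 = -2$)
$f{\left(P,c \right)} = \sqrt{7}$
$v{\left(n \right)} = - n^{2}$
$I = 4$ ($I = 3 - -1 = 3 + 1 = 4$)
$v{\left(f{\left(k,2 \right)} \right)} I = - \left(\sqrt{7}\right)^{2} \cdot 4 = \left(-1\right) 7 \cdot 4 = \left(-7\right) 4 = -28$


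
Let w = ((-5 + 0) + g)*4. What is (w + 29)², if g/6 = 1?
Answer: 1089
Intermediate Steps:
g = 6 (g = 6*1 = 6)
w = 4 (w = ((-5 + 0) + 6)*4 = (-5 + 6)*4 = 1*4 = 4)
(w + 29)² = (4 + 29)² = 33² = 1089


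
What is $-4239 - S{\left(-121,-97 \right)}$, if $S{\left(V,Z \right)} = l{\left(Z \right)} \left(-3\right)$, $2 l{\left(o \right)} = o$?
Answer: $- \frac{8769}{2} \approx -4384.5$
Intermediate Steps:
$l{\left(o \right)} = \frac{o}{2}$
$S{\left(V,Z \right)} = - \frac{3 Z}{2}$ ($S{\left(V,Z \right)} = \frac{Z}{2} \left(-3\right) = - \frac{3 Z}{2}$)
$-4239 - S{\left(-121,-97 \right)} = -4239 - \left(- \frac{3}{2}\right) \left(-97\right) = -4239 - \frac{291}{2} = - \frac{8769}{2}$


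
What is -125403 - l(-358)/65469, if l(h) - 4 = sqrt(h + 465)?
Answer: -8210009011/65469 - sqrt(107)/65469 ≈ -1.2540e+5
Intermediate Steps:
l(h) = 4 + sqrt(465 + h) (l(h) = 4 + sqrt(h + 465) = 4 + sqrt(465 + h))
-125403 - l(-358)/65469 = -125403 - (4 + sqrt(465 - 358))/65469 = -125403 - (4 + sqrt(107))/65469 = -125403 - (4/65469 + sqrt(107)/65469) = -125403 + (-4/65469 - sqrt(107)/65469) = -8210009011/65469 - sqrt(107)/65469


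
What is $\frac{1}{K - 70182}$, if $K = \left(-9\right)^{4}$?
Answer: $- \frac{1}{63621} \approx -1.5718 \cdot 10^{-5}$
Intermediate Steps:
$K = 6561$
$\frac{1}{K - 70182} = \frac{1}{6561 - 70182} = \frac{1}{-63621} = - \frac{1}{63621}$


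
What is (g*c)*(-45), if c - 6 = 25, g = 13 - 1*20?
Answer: 9765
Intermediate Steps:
g = -7 (g = 13 - 20 = -7)
c = 31 (c = 6 + 25 = 31)
(g*c)*(-45) = -7*31*(-45) = -217*(-45) = 9765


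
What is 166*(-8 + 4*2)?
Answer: 0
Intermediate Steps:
166*(-8 + 4*2) = 166*(-8 + 8) = 166*0 = 0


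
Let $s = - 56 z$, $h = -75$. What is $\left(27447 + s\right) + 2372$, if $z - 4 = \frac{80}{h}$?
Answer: $\frac{444821}{15} \approx 29655.0$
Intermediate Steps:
$z = \frac{44}{15}$ ($z = 4 + \frac{80}{-75} = 4 + 80 \left(- \frac{1}{75}\right) = 4 - \frac{16}{15} = \frac{44}{15} \approx 2.9333$)
$s = - \frac{2464}{15}$ ($s = \left(-56\right) \frac{44}{15} = - \frac{2464}{15} \approx -164.27$)
$\left(27447 + s\right) + 2372 = \left(27447 - \frac{2464}{15}\right) + 2372 = \frac{409241}{15} + 2372 = \frac{444821}{15}$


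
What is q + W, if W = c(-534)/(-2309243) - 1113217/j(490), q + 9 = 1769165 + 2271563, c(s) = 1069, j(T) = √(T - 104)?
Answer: 9331002064648/2309243 - 1113217*√386/386 ≈ 3.9841e+6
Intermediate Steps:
j(T) = √(-104 + T)
q = 4040719 (q = -9 + (1769165 + 2271563) = -9 + 4040728 = 4040719)
W = -1069/2309243 - 1113217*√386/386 (W = 1069/(-2309243) - 1113217/√(-104 + 490) = 1069*(-1/2309243) - 1113217*√386/386 = -1069/2309243 - 1113217*√386/386 ≈ -56661.)
q + W = 4040719 + (-1069/2309243 - 1113217*√386/386) = 9331002064648/2309243 - 1113217*√386/386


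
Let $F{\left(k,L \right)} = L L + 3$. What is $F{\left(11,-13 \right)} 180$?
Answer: $30960$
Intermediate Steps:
$F{\left(k,L \right)} = 3 + L^{2}$ ($F{\left(k,L \right)} = L^{2} + 3 = 3 + L^{2}$)
$F{\left(11,-13 \right)} 180 = \left(3 + \left(-13\right)^{2}\right) 180 = \left(3 + 169\right) 180 = 172 \cdot 180 = 30960$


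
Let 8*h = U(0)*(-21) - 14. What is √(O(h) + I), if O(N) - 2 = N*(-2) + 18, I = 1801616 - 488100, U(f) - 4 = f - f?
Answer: √5254242/2 ≈ 1146.1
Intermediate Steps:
U(f) = 4 (U(f) = 4 + (f - f) = 4 + 0 = 4)
I = 1313516
h = -49/4 (h = (4*(-21) - 14)/8 = (-84 - 14)/8 = (⅛)*(-98) = -49/4 ≈ -12.250)
O(N) = 20 - 2*N (O(N) = 2 + (N*(-2) + 18) = 2 + (-2*N + 18) = 2 + (18 - 2*N) = 20 - 2*N)
√(O(h) + I) = √((20 - 2*(-49/4)) + 1313516) = √((20 + 49/2) + 1313516) = √(89/2 + 1313516) = √(2627121/2) = √5254242/2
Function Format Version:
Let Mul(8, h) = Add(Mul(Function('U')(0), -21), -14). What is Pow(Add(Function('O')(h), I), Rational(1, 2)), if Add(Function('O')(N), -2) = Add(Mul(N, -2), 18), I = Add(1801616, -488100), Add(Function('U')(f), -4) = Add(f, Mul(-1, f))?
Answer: Mul(Rational(1, 2), Pow(5254242, Rational(1, 2))) ≈ 1146.1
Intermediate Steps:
Function('U')(f) = 4 (Function('U')(f) = Add(4, Add(f, Mul(-1, f))) = Add(4, 0) = 4)
I = 1313516
h = Rational(-49, 4) (h = Mul(Rational(1, 8), Add(Mul(4, -21), -14)) = Mul(Rational(1, 8), Add(-84, -14)) = Mul(Rational(1, 8), -98) = Rational(-49, 4) ≈ -12.250)
Function('O')(N) = Add(20, Mul(-2, N)) (Function('O')(N) = Add(2, Add(Mul(N, -2), 18)) = Add(2, Add(Mul(-2, N), 18)) = Add(2, Add(18, Mul(-2, N))) = Add(20, Mul(-2, N)))
Pow(Add(Function('O')(h), I), Rational(1, 2)) = Pow(Add(Add(20, Mul(-2, Rational(-49, 4))), 1313516), Rational(1, 2)) = Pow(Add(Add(20, Rational(49, 2)), 1313516), Rational(1, 2)) = Pow(Add(Rational(89, 2), 1313516), Rational(1, 2)) = Pow(Rational(2627121, 2), Rational(1, 2)) = Mul(Rational(1, 2), Pow(5254242, Rational(1, 2)))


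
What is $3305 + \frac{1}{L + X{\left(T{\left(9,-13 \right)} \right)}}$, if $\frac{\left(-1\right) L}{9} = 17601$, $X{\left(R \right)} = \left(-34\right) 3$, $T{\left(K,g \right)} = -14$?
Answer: $\frac{523878854}{158511} \approx 3305.0$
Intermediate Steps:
$X{\left(R \right)} = -102$
$L = -158409$ ($L = \left(-9\right) 17601 = -158409$)
$3305 + \frac{1}{L + X{\left(T{\left(9,-13 \right)} \right)}} = 3305 + \frac{1}{-158409 - 102} = 3305 + \frac{1}{-158511} = 3305 - \frac{1}{158511} = \frac{523878854}{158511}$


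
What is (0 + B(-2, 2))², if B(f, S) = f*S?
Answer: 16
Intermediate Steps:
B(f, S) = S*f
(0 + B(-2, 2))² = (0 + 2*(-2))² = (0 - 4)² = (-4)² = 16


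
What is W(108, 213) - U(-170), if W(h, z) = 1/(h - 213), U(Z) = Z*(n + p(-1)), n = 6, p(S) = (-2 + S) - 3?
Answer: -1/105 ≈ -0.0095238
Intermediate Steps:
p(S) = -5 + S
U(Z) = 0 (U(Z) = Z*(6 + (-5 - 1)) = Z*(6 - 6) = Z*0 = 0)
W(h, z) = 1/(-213 + h)
W(108, 213) - U(-170) = 1/(-213 + 108) - 1*0 = 1/(-105) + 0 = -1/105 + 0 = -1/105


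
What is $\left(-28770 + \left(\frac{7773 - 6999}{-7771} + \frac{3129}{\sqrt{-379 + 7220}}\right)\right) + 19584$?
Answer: $- \frac{71385180}{7771} + \frac{3129 \sqrt{6841}}{6841} \approx -9148.3$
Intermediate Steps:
$\left(-28770 + \left(\frac{7773 - 6999}{-7771} + \frac{3129}{\sqrt{-379 + 7220}}\right)\right) + 19584 = \left(-28770 + \left(774 \left(- \frac{1}{7771}\right) + \frac{3129}{\sqrt{6841}}\right)\right) + 19584 = \left(-28770 - \left(\frac{774}{7771} - 3129 \frac{\sqrt{6841}}{6841}\right)\right) + 19584 = \left(-28770 - \left(\frac{774}{7771} - \frac{3129 \sqrt{6841}}{6841}\right)\right) + 19584 = \left(- \frac{223572444}{7771} + \frac{3129 \sqrt{6841}}{6841}\right) + 19584 = - \frac{71385180}{7771} + \frac{3129 \sqrt{6841}}{6841}$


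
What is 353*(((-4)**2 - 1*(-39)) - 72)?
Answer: -6001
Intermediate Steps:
353*(((-4)**2 - 1*(-39)) - 72) = 353*((16 + 39) - 72) = 353*(55 - 72) = 353*(-17) = -6001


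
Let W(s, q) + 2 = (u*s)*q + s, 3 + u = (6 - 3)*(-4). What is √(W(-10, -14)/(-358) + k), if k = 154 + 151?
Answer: √9961529/179 ≈ 17.632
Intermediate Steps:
u = -15 (u = -3 + (6 - 3)*(-4) = -3 + 3*(-4) = -3 - 12 = -15)
W(s, q) = -2 + s - 15*q*s (W(s, q) = -2 + ((-15*s)*q + s) = -2 + (-15*q*s + s) = -2 + (s - 15*q*s) = -2 + s - 15*q*s)
k = 305
√(W(-10, -14)/(-358) + k) = √((-2 - 10 - 15*(-14)*(-10))/(-358) + 305) = √((-2 - 10 - 2100)*(-1/358) + 305) = √(-2112*(-1/358) + 305) = √(1056/179 + 305) = √(55651/179) = √9961529/179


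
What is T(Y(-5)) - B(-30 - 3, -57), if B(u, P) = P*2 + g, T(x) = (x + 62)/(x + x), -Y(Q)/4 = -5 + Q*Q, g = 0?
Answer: 9129/80 ≈ 114.11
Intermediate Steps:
Y(Q) = 20 - 4*Q² (Y(Q) = -4*(-5 + Q*Q) = -4*(-5 + Q²) = 20 - 4*Q²)
T(x) = (62 + x)/(2*x) (T(x) = (62 + x)/((2*x)) = (62 + x)*(1/(2*x)) = (62 + x)/(2*x))
B(u, P) = 2*P (B(u, P) = P*2 + 0 = 2*P + 0 = 2*P)
T(Y(-5)) - B(-30 - 3, -57) = (62 + (20 - 4*(-5)²))/(2*(20 - 4*(-5)²)) - 2*(-57) = (62 + (20 - 4*25))/(2*(20 - 4*25)) - 1*(-114) = (62 + (20 - 100))/(2*(20 - 100)) + 114 = (½)*(62 - 80)/(-80) + 114 = (½)*(-1/80)*(-18) + 114 = 9/80 + 114 = 9129/80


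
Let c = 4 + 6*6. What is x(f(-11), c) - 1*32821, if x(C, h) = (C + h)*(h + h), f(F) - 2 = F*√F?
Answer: -29461 - 880*I*√11 ≈ -29461.0 - 2918.6*I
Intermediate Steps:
f(F) = 2 + F^(3/2) (f(F) = 2 + F*√F = 2 + F^(3/2))
c = 40 (c = 4 + 36 = 40)
x(C, h) = 2*h*(C + h) (x(C, h) = (C + h)*(2*h) = 2*h*(C + h))
x(f(-11), c) - 1*32821 = 2*40*((2 + (-11)^(3/2)) + 40) - 1*32821 = 2*40*((2 - 11*I*√11) + 40) - 32821 = 2*40*(42 - 11*I*√11) - 32821 = (3360 - 880*I*√11) - 32821 = -29461 - 880*I*√11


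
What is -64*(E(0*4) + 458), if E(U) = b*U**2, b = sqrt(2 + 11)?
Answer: -29312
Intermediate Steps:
b = sqrt(13) ≈ 3.6056
E(U) = sqrt(13)*U**2
-64*(E(0*4) + 458) = -64*(sqrt(13)*(0*4)**2 + 458) = -64*(sqrt(13)*0**2 + 458) = -64*(sqrt(13)*0 + 458) = -64*(0 + 458) = -64*458 = -29312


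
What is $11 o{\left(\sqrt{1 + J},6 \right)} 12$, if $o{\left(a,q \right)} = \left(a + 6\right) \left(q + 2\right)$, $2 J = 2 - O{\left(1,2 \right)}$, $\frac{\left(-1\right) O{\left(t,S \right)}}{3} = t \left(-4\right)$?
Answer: $6336 + 2112 i \approx 6336.0 + 2112.0 i$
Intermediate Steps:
$O{\left(t,S \right)} = 12 t$ ($O{\left(t,S \right)} = - 3 t \left(-4\right) = - 3 \left(- 4 t\right) = 12 t$)
$J = -5$ ($J = \frac{2 - 12 \cdot 1}{2} = \frac{2 - 12}{2} = \frac{1}{2} \left(-10\right) = -5$)
$o{\left(a,q \right)} = \left(2 + q\right) \left(6 + a\right)$ ($o{\left(a,q \right)} = \left(6 + a\right) \left(2 + q\right) = \left(2 + q\right) \left(6 + a\right)$)
$11 o{\left(\sqrt{1 + J},6 \right)} 12 = 11 \left(12 + 2 \sqrt{1 - 5} + 6 \cdot 6 + \sqrt{1 - 5} \cdot 6\right) 12 = 11 \left(12 + 2 \sqrt{-4} + 36 + \sqrt{-4} \cdot 6\right) 12 = 11 \left(12 + 2 \cdot 2 i + 36 + 2 i 6\right) 12 = 11 \left(12 + 4 i + 36 + 12 i\right) 12 = 11 \left(48 + 16 i\right) 12 = \left(528 + 176 i\right) 12 = 6336 + 2112 i$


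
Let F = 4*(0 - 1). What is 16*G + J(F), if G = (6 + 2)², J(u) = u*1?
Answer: 1020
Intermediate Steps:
F = -4 (F = 4*(-1) = -4)
J(u) = u
G = 64 (G = 8² = 64)
16*G + J(F) = 16*64 - 4 = 1024 - 4 = 1020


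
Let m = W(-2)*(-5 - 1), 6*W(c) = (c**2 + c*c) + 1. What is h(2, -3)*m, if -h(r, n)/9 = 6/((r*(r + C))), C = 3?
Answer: 243/5 ≈ 48.600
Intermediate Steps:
W(c) = 1/6 + c**2/3 (W(c) = ((c**2 + c*c) + 1)/6 = ((c**2 + c**2) + 1)/6 = (2*c**2 + 1)/6 = (1 + 2*c**2)/6 = 1/6 + c**2/3)
h(r, n) = -54/(r*(3 + r)) (h(r, n) = -54/(r*(r + 3)) = -54/(r*(3 + r)))
m = -9 (m = (1/6 + (1/3)*(-2)**2)*(-5 - 1) = (1/6 + (1/3)*4)*(-6) = (1/6 + 4/3)*(-6) = (3/2)*(-6) = -9)
h(2, -3)*m = -54/(2*(3 + 2))*(-9) = -54*1/2/5*(-9) = -54*1/2*1/5*(-9) = -27/5*(-9) = 243/5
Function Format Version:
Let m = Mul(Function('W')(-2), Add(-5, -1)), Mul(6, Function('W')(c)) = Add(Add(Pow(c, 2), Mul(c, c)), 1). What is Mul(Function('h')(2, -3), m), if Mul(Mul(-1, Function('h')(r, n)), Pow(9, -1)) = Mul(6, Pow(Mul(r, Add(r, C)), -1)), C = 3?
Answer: Rational(243, 5) ≈ 48.600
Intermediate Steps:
Function('W')(c) = Add(Rational(1, 6), Mul(Rational(1, 3), Pow(c, 2))) (Function('W')(c) = Mul(Rational(1, 6), Add(Add(Pow(c, 2), Mul(c, c)), 1)) = Mul(Rational(1, 6), Add(Add(Pow(c, 2), Pow(c, 2)), 1)) = Mul(Rational(1, 6), Add(Mul(2, Pow(c, 2)), 1)) = Mul(Rational(1, 6), Add(1, Mul(2, Pow(c, 2)))) = Add(Rational(1, 6), Mul(Rational(1, 3), Pow(c, 2))))
Function('h')(r, n) = Mul(-54, Pow(r, -1), Pow(Add(3, r), -1)) (Function('h')(r, n) = Mul(-9, Mul(6, Pow(Mul(r, Add(r, 3)), -1))) = Mul(-9, Mul(6, Pow(Mul(r, Add(3, r)), -1))) = Mul(-9, Mul(6, Mul(Pow(r, -1), Pow(Add(3, r), -1)))) = Mul(-9, Mul(6, Pow(r, -1), Pow(Add(3, r), -1))) = Mul(-54, Pow(r, -1), Pow(Add(3, r), -1)))
m = -9 (m = Mul(Add(Rational(1, 6), Mul(Rational(1, 3), Pow(-2, 2))), Add(-5, -1)) = Mul(Add(Rational(1, 6), Mul(Rational(1, 3), 4)), -6) = Mul(Add(Rational(1, 6), Rational(4, 3)), -6) = Mul(Rational(3, 2), -6) = -9)
Mul(Function('h')(2, -3), m) = Mul(Mul(-54, Pow(2, -1), Pow(Add(3, 2), -1)), -9) = Mul(Mul(-54, Rational(1, 2), Pow(5, -1)), -9) = Mul(Mul(-54, Rational(1, 2), Rational(1, 5)), -9) = Mul(Rational(-27, 5), -9) = Rational(243, 5)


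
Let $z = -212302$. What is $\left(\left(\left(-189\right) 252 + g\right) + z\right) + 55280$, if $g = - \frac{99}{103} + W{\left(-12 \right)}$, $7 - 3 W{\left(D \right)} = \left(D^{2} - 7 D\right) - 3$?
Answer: $- \frac{63259601}{309} \approx -2.0472 \cdot 10^{5}$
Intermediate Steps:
$W{\left(D \right)} = \frac{10}{3} - \frac{D^{2}}{3} + \frac{7 D}{3}$ ($W{\left(D \right)} = \frac{7}{3} - \frac{\left(D^{2} - 7 D\right) - 3}{3} = \frac{7}{3} - \frac{-3 + D^{2} - 7 D}{3} = \frac{7}{3} + \left(1 - \frac{D^{2}}{3} + \frac{7 D}{3}\right) = \frac{10}{3} - \frac{D^{2}}{3} + \frac{7 D}{3}$)
$g = - \frac{22751}{309}$ ($g = - \frac{99}{103} + \left(\frac{10}{3} - \frac{\left(-12\right)^{2}}{3} + \frac{7}{3} \left(-12\right)\right) = \left(-99\right) \frac{1}{103} - \frac{218}{3} = - \frac{99}{103} - \frac{218}{3} = - \frac{22751}{309} \approx -73.628$)
$\left(\left(\left(-189\right) 252 + g\right) + z\right) + 55280 = \left(\left(\left(-189\right) 252 - \frac{22751}{309}\right) - 212302\right) + 55280 = \left(\left(-47628 - \frac{22751}{309}\right) - 212302\right) + 55280 = \left(- \frac{14739803}{309} - 212302\right) + 55280 = - \frac{80341121}{309} + 55280 = - \frac{63259601}{309}$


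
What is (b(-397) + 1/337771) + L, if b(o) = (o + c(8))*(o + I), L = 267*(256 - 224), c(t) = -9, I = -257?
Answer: 92572222429/337771 ≈ 2.7407e+5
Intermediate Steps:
L = 8544 (L = 267*32 = 8544)
b(o) = (-257 + o)*(-9 + o) (b(o) = (o - 9)*(o - 257) = (-9 + o)*(-257 + o) = (-257 + o)*(-9 + o))
(b(-397) + 1/337771) + L = ((2313 + (-397)² - 266*(-397)) + 1/337771) + 8544 = ((2313 + 157609 + 105602) + 1/337771) + 8544 = (265524 + 1/337771) + 8544 = 89686307005/337771 + 8544 = 92572222429/337771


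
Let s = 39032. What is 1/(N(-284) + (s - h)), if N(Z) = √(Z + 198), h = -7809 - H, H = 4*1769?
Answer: 53917/2907042975 - I*√86/2907042975 ≈ 1.8547e-5 - 3.1901e-9*I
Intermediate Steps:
H = 7076
h = -14885 (h = -7809 - 1*7076 = -7809 - 7076 = -14885)
N(Z) = √(198 + Z)
1/(N(-284) + (s - h)) = 1/(√(198 - 284) + (39032 - 1*(-14885))) = 1/(√(-86) + (39032 + 14885)) = 1/(I*√86 + 53917) = 1/(53917 + I*√86)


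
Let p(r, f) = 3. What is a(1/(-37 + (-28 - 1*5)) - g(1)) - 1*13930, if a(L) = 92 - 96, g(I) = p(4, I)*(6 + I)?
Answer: -13934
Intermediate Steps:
g(I) = 18 + 3*I (g(I) = 3*(6 + I) = 18 + 3*I)
a(L) = -4
a(1/(-37 + (-28 - 1*5)) - g(1)) - 1*13930 = -4 - 1*13930 = -4 - 13930 = -13934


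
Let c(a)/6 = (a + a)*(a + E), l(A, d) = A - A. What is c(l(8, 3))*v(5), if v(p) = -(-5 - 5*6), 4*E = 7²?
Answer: 0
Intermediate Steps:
l(A, d) = 0
E = 49/4 (E = (¼)*7² = (¼)*49 = 49/4 ≈ 12.250)
v(p) = 35 (v(p) = -(-5 - 30) = -1*(-35) = 35)
c(a) = 12*a*(49/4 + a) (c(a) = 6*((a + a)*(a + 49/4)) = 6*((2*a)*(49/4 + a)) = 6*(2*a*(49/4 + a)) = 12*a*(49/4 + a))
c(l(8, 3))*v(5) = (3*0*(49 + 4*0))*35 = (3*0*(49 + 0))*35 = (3*0*49)*35 = 0*35 = 0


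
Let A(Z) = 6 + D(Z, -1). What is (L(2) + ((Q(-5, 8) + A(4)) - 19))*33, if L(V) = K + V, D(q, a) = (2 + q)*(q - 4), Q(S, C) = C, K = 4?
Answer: 33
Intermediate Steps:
D(q, a) = (-4 + q)*(2 + q) (D(q, a) = (2 + q)*(-4 + q) = (-4 + q)*(2 + q))
L(V) = 4 + V
A(Z) = -2 + Z² - 2*Z (A(Z) = 6 + (-8 + Z² - 2*Z) = -2 + Z² - 2*Z)
(L(2) + ((Q(-5, 8) + A(4)) - 19))*33 = ((4 + 2) + ((8 + (-2 + 4² - 2*4)) - 19))*33 = (6 + ((8 + (-2 + 16 - 8)) - 19))*33 = (6 + ((8 + 6) - 19))*33 = (6 + (14 - 19))*33 = (6 - 5)*33 = 1*33 = 33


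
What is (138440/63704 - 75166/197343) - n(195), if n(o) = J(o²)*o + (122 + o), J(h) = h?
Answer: -11652543621684571/1571442309 ≈ -7.4152e+6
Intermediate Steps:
n(o) = 122 + o + o³ (n(o) = o²*o + (122 + o) = o³ + (122 + o) = 122 + o + o³)
(138440/63704 - 75166/197343) - n(195) = (138440/63704 - 75166/197343) - (122 + 195 + 195³) = (138440*(1/63704) - 75166*1/197343) - (122 + 195 + 7414875) = (17305/7963 - 75166/197343) - 1*7415192 = 2816473757/1571442309 - 7415192 = -11652543621684571/1571442309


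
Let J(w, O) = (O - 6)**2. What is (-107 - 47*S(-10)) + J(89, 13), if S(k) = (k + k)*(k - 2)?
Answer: -11338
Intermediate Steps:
S(k) = 2*k*(-2 + k) (S(k) = (2*k)*(-2 + k) = 2*k*(-2 + k))
J(w, O) = (-6 + O)**2
(-107 - 47*S(-10)) + J(89, 13) = (-107 - 94*(-10)*(-2 - 10)) + (-6 + 13)**2 = (-107 - 94*(-10)*(-12)) + 7**2 = (-107 - 47*240) + 49 = (-107 - 11280) + 49 = -11387 + 49 = -11338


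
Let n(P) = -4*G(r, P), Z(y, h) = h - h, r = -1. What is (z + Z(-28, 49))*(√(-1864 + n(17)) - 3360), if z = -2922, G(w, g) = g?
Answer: 9817920 - 5844*I*√483 ≈ 9.8179e+6 - 1.2844e+5*I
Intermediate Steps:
Z(y, h) = 0
n(P) = -4*P
(z + Z(-28, 49))*(√(-1864 + n(17)) - 3360) = (-2922 + 0)*(√(-1864 - 4*17) - 3360) = -2922*(√(-1864 - 68) - 3360) = -2922*(√(-1932) - 3360) = -2922*(2*I*√483 - 3360) = -2922*(-3360 + 2*I*√483) = 9817920 - 5844*I*√483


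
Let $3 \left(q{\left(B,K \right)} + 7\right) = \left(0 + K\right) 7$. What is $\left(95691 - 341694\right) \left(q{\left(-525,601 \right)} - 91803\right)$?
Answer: $22240557223$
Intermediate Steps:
$q{\left(B,K \right)} = -7 + \frac{7 K}{3}$ ($q{\left(B,K \right)} = -7 + \frac{\left(0 + K\right) 7}{3} = -7 + \frac{K 7}{3} = -7 + \frac{7 K}{3}$)
$\left(95691 - 341694\right) \left(q{\left(-525,601 \right)} - 91803\right) = \left(95691 - 341694\right) \left(\left(-7 + \frac{7}{3} \cdot 601\right) - 91803\right) = - 246003 \left(\left(-7 + \frac{4207}{3}\right) - 91803\right) = - 246003 \left(\frac{4186}{3} - 91803\right) = \left(-246003\right) \left(- \frac{271223}{3}\right) = 22240557223$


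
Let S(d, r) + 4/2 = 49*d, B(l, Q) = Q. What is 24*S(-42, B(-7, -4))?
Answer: -49440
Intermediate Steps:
S(d, r) = -2 + 49*d
24*S(-42, B(-7, -4)) = 24*(-2 + 49*(-42)) = 24*(-2 - 2058) = 24*(-2060) = -49440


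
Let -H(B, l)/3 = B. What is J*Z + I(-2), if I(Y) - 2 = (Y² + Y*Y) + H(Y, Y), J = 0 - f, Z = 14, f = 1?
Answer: 2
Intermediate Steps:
H(B, l) = -3*B
J = -1 (J = 0 - 1*1 = 0 - 1 = -1)
I(Y) = 2 - 3*Y + 2*Y² (I(Y) = 2 + ((Y² + Y*Y) - 3*Y) = 2 + ((Y² + Y²) - 3*Y) = 2 + (2*Y² - 3*Y) = 2 + (-3*Y + 2*Y²) = 2 - 3*Y + 2*Y²)
J*Z + I(-2) = -1*14 + (2 - 3*(-2) + 2*(-2)²) = -14 + (2 + 6 + 2*4) = -14 + (2 + 6 + 8) = -14 + 16 = 2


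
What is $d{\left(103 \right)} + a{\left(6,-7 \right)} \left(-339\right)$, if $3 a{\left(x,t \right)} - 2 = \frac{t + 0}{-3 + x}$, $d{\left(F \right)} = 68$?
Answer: $\frac{317}{3} \approx 105.67$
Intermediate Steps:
$a{\left(x,t \right)} = \frac{2}{3} + \frac{t}{3 \left(-3 + x\right)}$ ($a{\left(x,t \right)} = \frac{2}{3} + \frac{\left(t + 0\right) \frac{1}{-3 + x}}{3} = \frac{2}{3} + \frac{t \frac{1}{-3 + x}}{3} = \frac{2}{3} + \frac{t}{3 \left(-3 + x\right)}$)
$d{\left(103 \right)} + a{\left(6,-7 \right)} \left(-339\right) = 68 + \frac{-6 - 7 + 2 \cdot 6}{3 \left(-3 + 6\right)} \left(-339\right) = 68 + \frac{-6 - 7 + 12}{3 \cdot 3} \left(-339\right) = 68 + \frac{1}{3} \cdot \frac{1}{3} \left(-1\right) \left(-339\right) = 68 - - \frac{113}{3} = 68 + \frac{113}{3} = \frac{317}{3}$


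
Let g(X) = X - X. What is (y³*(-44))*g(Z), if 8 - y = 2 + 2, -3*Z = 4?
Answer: 0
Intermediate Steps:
Z = -4/3 (Z = -⅓*4 = -4/3 ≈ -1.3333)
g(X) = 0
y = 4 (y = 8 - (2 + 2) = 8 - 1*4 = 8 - 4 = 4)
(y³*(-44))*g(Z) = (4³*(-44))*0 = (64*(-44))*0 = -2816*0 = 0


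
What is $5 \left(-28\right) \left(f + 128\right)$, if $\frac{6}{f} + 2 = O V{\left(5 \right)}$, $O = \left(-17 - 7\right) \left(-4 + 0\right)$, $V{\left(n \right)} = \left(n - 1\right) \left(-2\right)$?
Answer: $- \frac{197108}{11} \approx -17919.0$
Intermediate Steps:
$V{\left(n \right)} = 2 - 2 n$ ($V{\left(n \right)} = \left(-1 + n\right) \left(-2\right) = 2 - 2 n$)
$O = 96$ ($O = \left(-24\right) \left(-4\right) = 96$)
$f = - \frac{3}{385}$ ($f = \frac{6}{-2 + 96 \left(2 - 10\right)} = \frac{6}{-2 + 96 \left(-8\right)} = \frac{6}{-2 - 768} = \frac{6}{-770} = 6 \left(- \frac{1}{770}\right) = - \frac{3}{385} \approx -0.0077922$)
$5 \left(-28\right) \left(f + 128\right) = 5 \left(-28\right) \left(- \frac{3}{385} + 128\right) = \left(-140\right) \frac{49277}{385} = - \frac{197108}{11}$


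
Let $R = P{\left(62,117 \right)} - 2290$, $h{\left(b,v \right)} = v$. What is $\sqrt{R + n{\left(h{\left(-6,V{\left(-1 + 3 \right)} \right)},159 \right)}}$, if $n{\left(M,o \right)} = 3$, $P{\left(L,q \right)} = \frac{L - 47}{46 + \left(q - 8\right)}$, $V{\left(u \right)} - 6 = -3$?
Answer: $\frac{i \sqrt{2197714}}{31} \approx 47.822 i$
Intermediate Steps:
$V{\left(u \right)} = 3$ ($V{\left(u \right)} = 6 - 3 = 3$)
$P{\left(L,q \right)} = \frac{-47 + L}{38 + q}$ ($P{\left(L,q \right)} = \frac{-47 + L}{46 + \left(-8 + q\right)} = \frac{-47 + L}{38 + q}$)
$R = - \frac{70987}{31}$ ($R = \frac{-47 + 62}{38 + 117} - 2290 = \frac{1}{155} \cdot 15 - 2290 = \frac{3}{31} - 2290 = - \frac{70987}{31} \approx -2289.9$)
$\sqrt{R + n{\left(h{\left(-6,V{\left(-1 + 3 \right)} \right)},159 \right)}} = \sqrt{- \frac{70987}{31} + 3} = \sqrt{- \frac{70894}{31}} = \frac{i \sqrt{2197714}}{31}$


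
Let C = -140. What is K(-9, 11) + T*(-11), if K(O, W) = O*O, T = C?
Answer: 1621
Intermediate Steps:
T = -140
K(O, W) = O**2
K(-9, 11) + T*(-11) = (-9)**2 - 140*(-11) = 81 + 1540 = 1621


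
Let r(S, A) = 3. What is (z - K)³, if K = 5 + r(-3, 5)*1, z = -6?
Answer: -2744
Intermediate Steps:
K = 8 (K = 5 + 3*1 = 5 + 3 = 8)
(z - K)³ = (-6 - 1*8)³ = (-6 - 8)³ = (-14)³ = -2744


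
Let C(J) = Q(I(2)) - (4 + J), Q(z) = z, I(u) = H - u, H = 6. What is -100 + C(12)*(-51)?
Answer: 512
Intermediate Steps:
I(u) = 6 - u
C(J) = -J (C(J) = (6 - 1*2) - (4 + J) = (6 - 2) + (-4 - J) = 4 + (-4 - J) = -J)
-100 + C(12)*(-51) = -100 - 1*12*(-51) = -100 - 12*(-51) = -100 + 612 = 512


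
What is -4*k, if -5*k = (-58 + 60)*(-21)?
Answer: -168/5 ≈ -33.600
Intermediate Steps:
k = 42/5 (k = -(-58 + 60)*(-21)/5 = -2*(-21)/5 = -⅕*(-42) = 42/5 ≈ 8.4000)
-4*k = -4*42/5 = -168/5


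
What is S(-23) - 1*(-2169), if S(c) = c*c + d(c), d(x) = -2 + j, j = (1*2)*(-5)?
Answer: 2686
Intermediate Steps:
j = -10 (j = 2*(-5) = -10)
d(x) = -12 (d(x) = -2 - 10 = -12)
S(c) = -12 + c² (S(c) = c*c - 12 = c² - 12 = -12 + c²)
S(-23) - 1*(-2169) = (-12 + (-23)²) - 1*(-2169) = (-12 + 529) + 2169 = 517 + 2169 = 2686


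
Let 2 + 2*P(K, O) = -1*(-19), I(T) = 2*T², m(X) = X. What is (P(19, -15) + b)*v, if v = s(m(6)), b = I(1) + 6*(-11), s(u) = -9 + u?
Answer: 333/2 ≈ 166.50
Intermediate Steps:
P(K, O) = 17/2 (P(K, O) = -1 + (-1*(-19))/2 = -1 + (½)*19 = -1 + 19/2 = 17/2)
b = -64 (b = 2*1² + 6*(-11) = 2*1 - 66 = 2 - 66 = -64)
v = -3 (v = -9 + 6 = -3)
(P(19, -15) + b)*v = (17/2 - 64)*(-3) = -111/2*(-3) = 333/2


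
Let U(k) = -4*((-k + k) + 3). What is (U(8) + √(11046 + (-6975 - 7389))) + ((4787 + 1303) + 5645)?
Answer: 11723 + I*√3318 ≈ 11723.0 + 57.602*I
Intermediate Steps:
U(k) = -12 (U(k) = -4*(0 + 3) = -4*3 = -12)
(U(8) + √(11046 + (-6975 - 7389))) + ((4787 + 1303) + 5645) = (-12 + √(11046 + (-6975 - 7389))) + ((4787 + 1303) + 5645) = (-12 + √(11046 - 14364)) + (6090 + 5645) = (-12 + √(-3318)) + 11735 = (-12 + I*√3318) + 11735 = 11723 + I*√3318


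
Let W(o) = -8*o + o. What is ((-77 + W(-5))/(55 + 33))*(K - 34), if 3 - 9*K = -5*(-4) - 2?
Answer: 749/44 ≈ 17.023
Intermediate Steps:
W(o) = -7*o
K = -5/3 (K = ⅓ - (-5*(-4) - 2)/9 = ⅓ - (20 - 2)/9 = ⅓ - ⅑*18 = ⅓ - 2 = -5/3 ≈ -1.6667)
((-77 + W(-5))/(55 + 33))*(K - 34) = ((-77 - 7*(-5))/(55 + 33))*(-5/3 - 34) = ((-77 + 35)/88)*(-107/3) = -42*1/88*(-107/3) = -21/44*(-107/3) = 749/44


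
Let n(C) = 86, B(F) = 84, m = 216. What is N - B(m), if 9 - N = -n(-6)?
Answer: 11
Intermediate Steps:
N = 95 (N = 9 - (-1)*86 = 9 - 1*(-86) = 9 + 86 = 95)
N - B(m) = 95 - 1*84 = 95 - 84 = 11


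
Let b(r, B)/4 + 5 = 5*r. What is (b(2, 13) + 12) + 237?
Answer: 269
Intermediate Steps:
b(r, B) = -20 + 20*r (b(r, B) = -20 + 4*(5*r) = -20 + 20*r)
(b(2, 13) + 12) + 237 = ((-20 + 20*2) + 12) + 237 = ((-20 + 40) + 12) + 237 = (20 + 12) + 237 = 32 + 237 = 269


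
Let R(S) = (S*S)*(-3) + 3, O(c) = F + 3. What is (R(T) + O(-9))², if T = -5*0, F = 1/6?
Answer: 1369/36 ≈ 38.028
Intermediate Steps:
F = ⅙ ≈ 0.16667
O(c) = 19/6 (O(c) = ⅙ + 3 = 19/6)
T = 0
R(S) = 3 - 3*S² (R(S) = S²*(-3) + 3 = -3*S² + 3 = 3 - 3*S²)
(R(T) + O(-9))² = ((3 - 3*0²) + 19/6)² = ((3 - 3*0) + 19/6)² = ((3 + 0) + 19/6)² = (3 + 19/6)² = (37/6)² = 1369/36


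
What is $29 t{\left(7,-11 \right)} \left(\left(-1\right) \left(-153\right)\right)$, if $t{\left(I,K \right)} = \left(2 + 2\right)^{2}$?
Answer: $70992$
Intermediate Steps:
$t{\left(I,K \right)} = 16$ ($t{\left(I,K \right)} = 4^{2} = 16$)
$29 t{\left(7,-11 \right)} \left(\left(-1\right) \left(-153\right)\right) = 29 \cdot 16 \left(\left(-1\right) \left(-153\right)\right) = 464 \cdot 153 = 70992$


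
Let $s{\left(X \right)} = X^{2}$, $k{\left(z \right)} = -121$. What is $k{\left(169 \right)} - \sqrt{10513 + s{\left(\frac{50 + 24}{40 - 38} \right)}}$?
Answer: $-121 - \sqrt{11882} \approx -230.0$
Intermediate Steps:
$k{\left(169 \right)} - \sqrt{10513 + s{\left(\frac{50 + 24}{40 - 38} \right)}} = -121 - \sqrt{10513 + \left(\frac{50 + 24}{40 - 38}\right)^{2}} = -121 - \sqrt{10513 + \left(\frac{74}{2}\right)^{2}} = -121 - \sqrt{10513 + \left(74 \cdot \frac{1}{2}\right)^{2}} = -121 - \sqrt{10513 + 37^{2}} = -121 - \sqrt{10513 + 1369} = -121 - \sqrt{11882}$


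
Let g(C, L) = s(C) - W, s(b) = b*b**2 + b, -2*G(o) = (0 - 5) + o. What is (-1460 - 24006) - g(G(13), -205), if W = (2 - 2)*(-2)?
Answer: -25398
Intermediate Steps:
G(o) = 5/2 - o/2 (G(o) = -((0 - 5) + o)/2 = -(-5 + o)/2 = 5/2 - o/2)
W = 0 (W = 0*(-2) = 0)
s(b) = b + b**3 (s(b) = b**3 + b = b + b**3)
g(C, L) = C + C**3 (g(C, L) = (C + C**3) - 1*0 = (C + C**3) + 0 = C + C**3)
(-1460 - 24006) - g(G(13), -205) = (-1460 - 24006) - ((5/2 - 1/2*13) + (5/2 - 1/2*13)**3) = -25466 - ((5/2 - 13/2) + (5/2 - 13/2)**3) = -25466 - (-4 + (-4)**3) = -25466 - (-4 - 64) = -25466 - 1*(-68) = -25466 + 68 = -25398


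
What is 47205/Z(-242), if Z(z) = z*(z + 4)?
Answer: 47205/57596 ≈ 0.81959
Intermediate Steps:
Z(z) = z*(4 + z)
47205/Z(-242) = 47205/((-242*(4 - 242))) = 47205/((-242*(-238))) = 47205/57596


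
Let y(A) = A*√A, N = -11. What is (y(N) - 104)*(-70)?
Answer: 7280 + 770*I*√11 ≈ 7280.0 + 2553.8*I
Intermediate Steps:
y(A) = A^(3/2)
(y(N) - 104)*(-70) = ((-11)^(3/2) - 104)*(-70) = (-11*I*√11 - 104)*(-70) = (-104 - 11*I*√11)*(-70) = 7280 + 770*I*√11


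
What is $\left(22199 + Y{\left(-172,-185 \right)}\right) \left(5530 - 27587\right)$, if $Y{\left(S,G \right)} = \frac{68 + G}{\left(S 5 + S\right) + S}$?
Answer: $- \frac{84219023663}{172} \approx -4.8965 \cdot 10^{8}$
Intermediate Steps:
$Y{\left(S,G \right)} = \frac{68 + G}{7 S}$ ($Y{\left(S,G \right)} = \frac{68 + G}{\left(5 S + S\right) + S} = \frac{68 + G}{6 S + S} = \frac{68 + G}{7 S}$)
$\left(22199 + Y{\left(-172,-185 \right)}\right) \left(5530 - 27587\right) = \left(22199 + \frac{68 - 185}{7 \left(-172\right)}\right) \left(5530 - 27587\right) = \left(22199 + \frac{1}{7} \left(- \frac{1}{172}\right) \left(-117\right)\right) \left(-22057\right) = \left(22199 + \frac{117}{1204}\right) \left(-22057\right) = \frac{26727713}{1204} \left(-22057\right) = - \frac{84219023663}{172}$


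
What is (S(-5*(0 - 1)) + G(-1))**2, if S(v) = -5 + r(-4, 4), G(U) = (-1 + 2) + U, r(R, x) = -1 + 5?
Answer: 1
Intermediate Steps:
r(R, x) = 4
G(U) = 1 + U
S(v) = -1 (S(v) = -5 + 4 = -1)
(S(-5*(0 - 1)) + G(-1))**2 = (-1 + (1 - 1))**2 = (-1 + 0)**2 = (-1)**2 = 1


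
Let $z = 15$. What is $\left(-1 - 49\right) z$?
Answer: $-750$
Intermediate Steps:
$\left(-1 - 49\right) z = \left(-1 - 49\right) 15 = \left(-50\right) 15 = -750$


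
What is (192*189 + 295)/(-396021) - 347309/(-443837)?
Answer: 121304768518/175768772577 ≈ 0.69014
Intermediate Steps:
(192*189 + 295)/(-396021) - 347309/(-443837) = (36288 + 295)*(-1/396021) - 347309*(-1/443837) = 36583*(-1/396021) + 347309/443837 = -36583/396021 + 347309/443837 = 121304768518/175768772577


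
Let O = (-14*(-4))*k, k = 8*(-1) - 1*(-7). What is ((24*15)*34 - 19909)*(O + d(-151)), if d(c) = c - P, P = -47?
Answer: 1227040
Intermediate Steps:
k = -1 (k = -8 + 7 = -1)
O = -56 (O = -14*(-4)*(-1) = 56*(-1) = -56)
d(c) = 47 + c (d(c) = c - 1*(-47) = c + 47 = 47 + c)
((24*15)*34 - 19909)*(O + d(-151)) = ((24*15)*34 - 19909)*(-56 + (47 - 151)) = (360*34 - 19909)*(-56 - 104) = (12240 - 19909)*(-160) = -7669*(-160) = 1227040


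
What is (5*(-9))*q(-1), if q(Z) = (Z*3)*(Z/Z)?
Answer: 135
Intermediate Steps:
q(Z) = 3*Z (q(Z) = (3*Z)*1 = 3*Z)
(5*(-9))*q(-1) = (5*(-9))*(3*(-1)) = -45*(-3) = 135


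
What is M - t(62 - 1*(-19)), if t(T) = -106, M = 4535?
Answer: 4641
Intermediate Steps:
M - t(62 - 1*(-19)) = 4535 - 1*(-106) = 4535 + 106 = 4641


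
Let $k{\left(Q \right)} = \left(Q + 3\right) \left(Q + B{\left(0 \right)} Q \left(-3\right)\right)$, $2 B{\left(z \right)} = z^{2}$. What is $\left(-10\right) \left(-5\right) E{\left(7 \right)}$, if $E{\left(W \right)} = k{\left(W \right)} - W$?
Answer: $3150$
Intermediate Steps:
$B{\left(z \right)} = \frac{z^{2}}{2}$
$k{\left(Q \right)} = Q \left(3 + Q\right)$ ($k{\left(Q \right)} = \left(Q + 3\right) \left(Q + \frac{0^{2}}{2} Q \left(-3\right)\right) = \left(3 + Q\right) \left(Q + \frac{1}{2} \cdot 0 Q \left(-3\right)\right) = \left(3 + Q\right) \left(Q + 0 Q \left(-3\right)\right) = \left(3 + Q\right) \left(Q + 0 \left(-3\right)\right) = \left(3 + Q\right) \left(Q + 0\right) = \left(3 + Q\right) Q = Q \left(3 + Q\right)$)
$E{\left(W \right)} = - W + W \left(3 + W\right)$ ($E{\left(W \right)} = W \left(3 + W\right) - W = - W + W \left(3 + W\right)$)
$\left(-10\right) \left(-5\right) E{\left(7 \right)} = \left(-10\right) \left(-5\right) 7 \left(2 + 7\right) = 50 \cdot 7 \cdot 9 = 50 \cdot 63 = 3150$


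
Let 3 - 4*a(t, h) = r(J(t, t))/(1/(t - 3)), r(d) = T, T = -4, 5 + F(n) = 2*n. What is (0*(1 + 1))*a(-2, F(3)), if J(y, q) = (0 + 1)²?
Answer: 0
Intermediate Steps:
J(y, q) = 1 (J(y, q) = 1² = 1)
F(n) = -5 + 2*n
r(d) = -4
a(t, h) = -9/4 + t (a(t, h) = ¾ - (-1)/(1/(t - 3)) = ¾ - (-1)/(1/(-3 + t)) = ¾ - (-1)*(-3 + t) = ¾ - (12 - 4*t)/4 = ¾ + (-3 + t) = -9/4 + t)
(0*(1 + 1))*a(-2, F(3)) = (0*(1 + 1))*(-9/4 - 2) = (0*2)*(-17/4) = 0*(-17/4) = 0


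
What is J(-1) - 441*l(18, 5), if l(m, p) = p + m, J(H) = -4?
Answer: -10147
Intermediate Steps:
l(m, p) = m + p
J(-1) - 441*l(18, 5) = -4 - 441*(18 + 5) = -4 - 441*23 = -4 - 10143 = -10147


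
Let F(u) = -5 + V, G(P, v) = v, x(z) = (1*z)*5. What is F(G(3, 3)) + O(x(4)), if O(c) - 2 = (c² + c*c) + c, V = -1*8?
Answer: 809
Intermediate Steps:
x(z) = 5*z (x(z) = z*5 = 5*z)
V = -8
F(u) = -13 (F(u) = -5 - 8 = -13)
O(c) = 2 + c + 2*c² (O(c) = 2 + ((c² + c*c) + c) = 2 + ((c² + c²) + c) = 2 + (2*c² + c) = 2 + (c + 2*c²) = 2 + c + 2*c²)
F(G(3, 3)) + O(x(4)) = -13 + (2 + 5*4 + 2*(5*4)²) = -13 + (2 + 20 + 2*20²) = -13 + (2 + 20 + 2*400) = -13 + (2 + 20 + 800) = -13 + 822 = 809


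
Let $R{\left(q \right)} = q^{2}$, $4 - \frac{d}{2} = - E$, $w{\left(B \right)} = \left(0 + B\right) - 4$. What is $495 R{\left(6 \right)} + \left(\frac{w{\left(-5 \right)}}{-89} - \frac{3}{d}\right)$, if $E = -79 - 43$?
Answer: $\frac{374293671}{21004} \approx 17820.0$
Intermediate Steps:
$w{\left(B \right)} = -4 + B$ ($w{\left(B \right)} = B - 4 = -4 + B$)
$E = -122$ ($E = -79 - 43 = -122$)
$d = -236$ ($d = 8 - 2 \left(\left(-1\right) \left(-122\right)\right) = 8 - 244 = -236$)
$495 R{\left(6 \right)} + \left(\frac{w{\left(-5 \right)}}{-89} - \frac{3}{d}\right) = 495 \cdot 6^{2} - \left(- \frac{3}{236} - \frac{-4 - 5}{-89}\right) = 495 \cdot 36 - - \frac{2391}{21004} = 17820 + \left(\frac{9}{89} + \frac{3}{236}\right) = 17820 + \frac{2391}{21004} = \frac{374293671}{21004}$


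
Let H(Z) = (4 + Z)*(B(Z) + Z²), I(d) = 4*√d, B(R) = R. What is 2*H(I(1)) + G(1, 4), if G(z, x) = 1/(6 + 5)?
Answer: 3521/11 ≈ 320.09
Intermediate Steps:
G(z, x) = 1/11
H(Z) = (4 + Z)*(Z + Z²)
2*H(I(1)) + G(1, 4) = 2*((4*√1)*(4 + (4*√1)² + 5*(4*√1))) + 1/11 = 2*((4*1)*(4 + (4*1)² + 5*(4*1))) + 1/11 = 2*(4*(4 + 4² + 5*4)) + 1/11 = 2*(4*(4 + 16 + 20)) + 1/11 = 2*(4*40) + 1/11 = 2*160 + 1/11 = 320 + 1/11 = 3521/11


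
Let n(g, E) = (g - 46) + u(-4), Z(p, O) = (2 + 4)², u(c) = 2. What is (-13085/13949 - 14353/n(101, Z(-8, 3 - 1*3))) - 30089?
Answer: -24124509119/795093 ≈ -30342.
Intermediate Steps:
Z(p, O) = 36 (Z(p, O) = 6² = 36)
n(g, E) = -44 + g (n(g, E) = (g - 46) + 2 = (-46 + g) + 2 = -44 + g)
(-13085/13949 - 14353/n(101, Z(-8, 3 - 1*3))) - 30089 = (-13085/13949 - 14353/(-44 + 101)) - 30089 = (-13085*1/13949 - 14353/57) - 30089 = (-13085/13949 - 14353*1/57) - 30089 = (-13085/13949 - 14353/57) - 30089 = -200955842/795093 - 30089 = -24124509119/795093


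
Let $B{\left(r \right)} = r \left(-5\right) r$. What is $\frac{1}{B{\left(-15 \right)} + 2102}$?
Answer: $\frac{1}{977} \approx 0.0010235$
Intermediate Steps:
$B{\left(r \right)} = - 5 r^{2}$ ($B{\left(r \right)} = - 5 r r = - 5 r^{2}$)
$\frac{1}{B{\left(-15 \right)} + 2102} = \frac{1}{- 5 \left(-15\right)^{2} + 2102} = \frac{1}{\left(-5\right) 225 + 2102} = \frac{1}{-1125 + 2102} = \frac{1}{977}$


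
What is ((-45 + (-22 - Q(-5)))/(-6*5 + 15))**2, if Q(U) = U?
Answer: 3844/225 ≈ 17.084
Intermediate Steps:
((-45 + (-22 - Q(-5)))/(-6*5 + 15))**2 = ((-45 + (-22 - 1*(-5)))/(-6*5 + 15))**2 = ((-45 + (-22 + 5))/(-30 + 15))**2 = ((-45 - 17)/(-15))**2 = (-62*(-1/15))**2 = (62/15)**2 = 3844/225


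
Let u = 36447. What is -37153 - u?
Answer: -73600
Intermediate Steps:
-37153 - u = -37153 - 1*36447 = -37153 - 36447 = -73600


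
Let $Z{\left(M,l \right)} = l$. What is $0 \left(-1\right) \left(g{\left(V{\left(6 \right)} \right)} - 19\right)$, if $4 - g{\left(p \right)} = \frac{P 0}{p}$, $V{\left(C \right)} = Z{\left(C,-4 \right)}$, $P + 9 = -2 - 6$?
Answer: $0$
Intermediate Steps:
$P = -17$ ($P = -9 - 8 = -17$)
$V{\left(C \right)} = -4$
$g{\left(p \right)} = 4$ ($g{\left(p \right)} = 4 - \frac{\left(-17\right) 0}{p} = 4 - \frac{0}{p} = 4 - 0 = 4 + 0 = 4$)
$0 \left(-1\right) \left(g{\left(V{\left(6 \right)} \right)} - 19\right) = 0 \left(-1\right) \left(4 - 19\right) = 0 \left(-15\right) = 0$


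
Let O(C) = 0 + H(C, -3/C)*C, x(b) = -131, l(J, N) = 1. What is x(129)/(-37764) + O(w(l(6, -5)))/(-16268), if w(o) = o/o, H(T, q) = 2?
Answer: 513895/153586188 ≈ 0.0033460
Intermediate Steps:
w(o) = 1
O(C) = 2*C (O(C) = 0 + 2*C = 2*C)
x(129)/(-37764) + O(w(l(6, -5)))/(-16268) = -131/(-37764) + (2*1)/(-16268) = -131*(-1/37764) + 2*(-1/16268) = 131/37764 - 1/8134 = 513895/153586188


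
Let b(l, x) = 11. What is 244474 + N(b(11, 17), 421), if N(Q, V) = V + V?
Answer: 245316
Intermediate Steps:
N(Q, V) = 2*V
244474 + N(b(11, 17), 421) = 244474 + 2*421 = 244474 + 842 = 245316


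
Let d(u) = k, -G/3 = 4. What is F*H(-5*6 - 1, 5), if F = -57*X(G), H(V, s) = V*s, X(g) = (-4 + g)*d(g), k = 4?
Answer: -565440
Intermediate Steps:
G = -12 (G = -3*4 = -12)
d(u) = 4
X(g) = -16 + 4*g (X(g) = (-4 + g)*4 = -16 + 4*g)
F = 3648 (F = -57*(-16 + 4*(-12)) = -57*(-16 - 48) = -57*(-64) = 3648)
F*H(-5*6 - 1, 5) = 3648*((-5*6 - 1)*5) = 3648*((-30 - 1)*5) = 3648*(-31*5) = 3648*(-155) = -565440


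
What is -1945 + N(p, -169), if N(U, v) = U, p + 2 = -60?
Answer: -2007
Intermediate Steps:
p = -62 (p = -2 - 60 = -62)
-1945 + N(p, -169) = -1945 - 62 = -2007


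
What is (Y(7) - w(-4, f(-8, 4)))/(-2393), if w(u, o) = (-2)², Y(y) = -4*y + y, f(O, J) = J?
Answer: 25/2393 ≈ 0.010447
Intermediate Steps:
Y(y) = -3*y
w(u, o) = 4
(Y(7) - w(-4, f(-8, 4)))/(-2393) = (-3*7 - 1*4)/(-2393) = (-21 - 4)*(-1/2393) = -25*(-1/2393) = 25/2393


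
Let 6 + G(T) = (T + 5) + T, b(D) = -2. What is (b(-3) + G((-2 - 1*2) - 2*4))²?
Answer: 729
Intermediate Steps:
G(T) = -1 + 2*T (G(T) = -6 + ((T + 5) + T) = -6 + ((5 + T) + T) = -6 + (5 + 2*T) = -1 + 2*T)
(b(-3) + G((-2 - 1*2) - 2*4))² = (-2 + (-1 + 2*((-2 - 1*2) - 2*4)))² = (-2 + (-1 + 2*((-2 - 2) - 8)))² = (-2 + (-1 + 2*(-4 - 8)))² = (-2 + (-1 + 2*(-12)))² = (-2 + (-1 - 24))² = (-2 - 25)² = (-27)² = 729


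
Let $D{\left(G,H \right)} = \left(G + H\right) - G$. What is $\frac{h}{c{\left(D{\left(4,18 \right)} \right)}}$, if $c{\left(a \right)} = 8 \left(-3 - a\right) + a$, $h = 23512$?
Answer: $- \frac{11756}{75} \approx -156.75$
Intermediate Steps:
$D{\left(G,H \right)} = H$
$c{\left(a \right)} = -24 - 7 a$ ($c{\left(a \right)} = \left(-24 - 8 a\right) + a = -24 - 7 a$)
$\frac{h}{c{\left(D{\left(4,18 \right)} \right)}} = \frac{23512}{-24 - 126} = \frac{23512}{-150} = 23512 \left(- \frac{1}{150}\right) = - \frac{11756}{75}$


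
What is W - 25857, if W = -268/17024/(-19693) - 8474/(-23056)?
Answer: -3122837912062537/120775120928 ≈ -25857.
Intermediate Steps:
W = 44389772759/120775120928 (W = -268*1/17024*(-1/19693) - 8474*(-1/23056) = -67/4256*(-1/19693) + 4237/11528 = 67/83813408 + 4237/11528 = 44389772759/120775120928 ≈ 0.36754)
W - 25857 = 44389772759/120775120928 - 25857 = -3122837912062537/120775120928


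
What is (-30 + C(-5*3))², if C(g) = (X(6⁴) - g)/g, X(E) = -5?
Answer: 8464/9 ≈ 940.44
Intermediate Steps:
C(g) = (-5 - g)/g
(-30 + C(-5*3))² = (-30 + (-5 - (-5)*3)/((-5*3)))² = (-30 + (-5 - 1*(-15))/(-15))² = (-30 - (-5 + 15)/15)² = (-30 - 1/15*10)² = (-30 - ⅔)² = (-92/3)² = 8464/9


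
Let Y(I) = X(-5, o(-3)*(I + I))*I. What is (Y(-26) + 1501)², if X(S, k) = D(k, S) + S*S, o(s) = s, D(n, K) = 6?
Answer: 483025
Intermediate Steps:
X(S, k) = 6 + S² (X(S, k) = 6 + S*S = 6 + S²)
Y(I) = 31*I (Y(I) = (6 + (-5)²)*I = (6 + 25)*I = 31*I)
(Y(-26) + 1501)² = (31*(-26) + 1501)² = (-806 + 1501)² = 695² = 483025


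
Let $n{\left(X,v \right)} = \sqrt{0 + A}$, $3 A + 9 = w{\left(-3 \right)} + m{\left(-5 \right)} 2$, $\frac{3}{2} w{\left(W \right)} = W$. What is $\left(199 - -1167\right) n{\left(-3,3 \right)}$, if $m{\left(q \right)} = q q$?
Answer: $1366 \sqrt{13} \approx 4925.2$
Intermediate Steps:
$w{\left(W \right)} = \frac{2 W}{3}$
$m{\left(q \right)} = q^{2}$
$A = 13$ ($A = -3 + \frac{\frac{2}{3} \left(-3\right) + \left(-5\right)^{2} \cdot 2}{3} = -3 + \frac{-2 + 25 \cdot 2}{3} = -3 + \frac{-2 + 50}{3} = -3 + \frac{1}{3} \cdot 48 = -3 + 16 = 13$)
$n{\left(X,v \right)} = \sqrt{13}$ ($n{\left(X,v \right)} = \sqrt{0 + 13} = \sqrt{13}$)
$\left(199 - -1167\right) n{\left(-3,3 \right)} = \left(199 - -1167\right) \sqrt{13} = \left(199 + 1167\right) \sqrt{13} = 1366 \sqrt{13}$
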